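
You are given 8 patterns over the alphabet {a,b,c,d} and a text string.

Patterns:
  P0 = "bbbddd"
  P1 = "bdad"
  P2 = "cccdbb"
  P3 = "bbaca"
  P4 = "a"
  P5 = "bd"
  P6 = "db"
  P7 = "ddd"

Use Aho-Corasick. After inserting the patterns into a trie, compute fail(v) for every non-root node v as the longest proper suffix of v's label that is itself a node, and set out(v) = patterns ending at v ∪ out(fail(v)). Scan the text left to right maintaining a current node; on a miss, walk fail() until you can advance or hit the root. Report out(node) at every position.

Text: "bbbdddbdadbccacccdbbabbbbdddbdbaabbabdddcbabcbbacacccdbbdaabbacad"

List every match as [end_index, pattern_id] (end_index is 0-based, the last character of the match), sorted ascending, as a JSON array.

Build:
Trie nodes:
  0='ε' goto a→19 b→1 c→10 d→20
  1='b' goto b→2 d→7
  2='bb' goto a→16 b→3
  3='bbb' goto d→4
  4='bbbd' goto d→5
  5='bbbdd' goto d→6
  6='bbbddd' goto ·  [P0 ends]
  7='bd' goto a→8  [P5 ends]
  8='bda' goto d→9
  9='bdad' goto ·  [P1 ends]
  10='c' goto c→11
  11='cc' goto c→12
  12='ccc' goto d→13
  13='cccd' goto b→14
  14='cccdb' goto b→15
  15='cccdbb' goto ·  [P2 ends]
  16='bba' goto c→17
  17='bbac' goto a→18
  18='bbaca' goto ·  [P3 ends]
  19='a' goto ·  [P4 ends]
  20='d' goto b→21 d→22
  21='db' goto ·  [P6 ends]
  22='dd' goto d→23
  23='ddd' goto ·  [P7 ends]

Failure links (BFS by depth):
  fail(1) 'b': from fail(0)=0 chase 'b': 0 ⇒ 0;  out=∅∪out(0)=∅
  fail(10) 'c': from fail(0)=0 chase 'c': 0 ⇒ 0;  out=∅∪out(0)=∅
  fail(19) 'a': from fail(0)=0 chase 'a': 0 ⇒ 0;  out={4}∪out(0)={4}
  fail(20) 'd': from fail(0)=0 chase 'd': 0 ⇒ 0;  out=∅∪out(0)=∅
  fail(2) 'bb': from fail(1)=0 chase 'b': 0 ⇒ 1;  out=∅∪out(1)=∅
  fail(7) 'bd': from fail(1)=0 chase 'd': 0 ⇒ 20;  out={5}∪out(20)={5}
  fail(11) 'cc': from fail(10)=0 chase 'c': 0 ⇒ 10;  out=∅∪out(10)=∅
  fail(21) 'db': from fail(20)=0 chase 'b': 0 ⇒ 1;  out={6}∪out(1)={6}
  fail(22) 'dd': from fail(20)=0 chase 'd': 0 ⇒ 20;  out=∅∪out(20)=∅
  fail(3) 'bbb': from fail(2)=1 chase 'b': 1 ⇒ 2;  out=∅∪out(2)=∅
  fail(8) 'bda': from fail(7)=20 chase 'a': 20→0 ⇒ 19;  out=∅∪out(19)={4}
  fail(12) 'ccc': from fail(11)=10 chase 'c': 10 ⇒ 11;  out=∅∪out(11)=∅
  fail(16) 'bba': from fail(2)=1 chase 'a': 1→0 ⇒ 19;  out=∅∪out(19)={4}
  fail(23) 'ddd': from fail(22)=20 chase 'd': 20 ⇒ 22;  out={7}∪out(22)={7}
  fail(4) 'bbbd': from fail(3)=2 chase 'd': 2→1 ⇒ 7;  out=∅∪out(7)={5}
  fail(9) 'bdad': from fail(8)=19 chase 'd': 19→0 ⇒ 20;  out={1}∪out(20)={1}
  fail(13) 'cccd': from fail(12)=11 chase 'd': 11→10→0 ⇒ 20;  out=∅∪out(20)=∅
  fail(17) 'bbac': from fail(16)=19 chase 'c': 19→0 ⇒ 10;  out=∅∪out(10)=∅
  fail(5) 'bbbdd': from fail(4)=7 chase 'd': 7→20 ⇒ 22;  out=∅∪out(22)=∅
  fail(14) 'cccdb': from fail(13)=20 chase 'b': 20 ⇒ 21;  out=∅∪out(21)={6}
  fail(18) 'bbaca': from fail(17)=10 chase 'a': 10→0 ⇒ 19;  out={3}∪out(19)={3,4}
  fail(6) 'bbbddd': from fail(5)=22 chase 'd': 22 ⇒ 23;  out={0}∪out(23)={0,7}
  fail(15) 'cccdbb': from fail(14)=21 chase 'b': 21→1 ⇒ 2;  out={2}∪out(2)={2}

Run:
[0] read 'b'  n0⇒n1
[1] read 'b'  n1⇒n2
[2] read 'b'  n2⇒n3
[3] read 'd'  n3⇒n4  → match P5@[2:3]
[4] read 'd'  n4⇒n5
[5] read 'd'  n5⇒n6  → match P0@[0:5],P7@[3:5]
[6] read 'b'  n6⇒n21 (via fail)  → match P6@[5:6]
[7] read 'd'  n21⇒n7 (via fail)  → match P5@[6:7]
[8] read 'a'  n7⇒n8  → match P4@[8:8]
[9] read 'd'  n8⇒n9  → match P1@[6:9]
[10] read 'b'  n9⇒n21 (via fail)  → match P6@[9:10]
[11] read 'c'  n21⇒n10 (via fail)
[12] read 'c'  n10⇒n11
[13] read 'a'  n11⇒n19 (via fail)  → match P4@[13:13]
[14] read 'c'  n19⇒n10 (via fail)
[15] read 'c'  n10⇒n11
[16] read 'c'  n11⇒n12
[17] read 'd'  n12⇒n13
[18] read 'b'  n13⇒n14  → match P6@[17:18]
[19] read 'b'  n14⇒n15  → match P2@[14:19]
[20] read 'a'  n15⇒n16 (via fail)  → match P4@[20:20]
[21] read 'b'  n16⇒n1 (via fail)
[22] read 'b'  n1⇒n2
[23] read 'b'  n2⇒n3
[24] read 'b'  n3⇒n3 (via fail)
[25] read 'd'  n3⇒n4  → match P5@[24:25]
[26] read 'd'  n4⇒n5
[27] read 'd'  n5⇒n6  → match P0@[22:27],P7@[25:27]
[28] read 'b'  n6⇒n21 (via fail)  → match P6@[27:28]
[29] read 'd'  n21⇒n7 (via fail)  → match P5@[28:29]
[30] read 'b'  n7⇒n21 (via fail)  → match P6@[29:30]
[31] read 'a'  n21⇒n19 (via fail)  → match P4@[31:31]
[32] read 'a'  n19⇒n19 (via fail)  → match P4@[32:32]
[33] read 'b'  n19⇒n1 (via fail)
[34] read 'b'  n1⇒n2
[35] read 'a'  n2⇒n16  → match P4@[35:35]
[36] read 'b'  n16⇒n1 (via fail)
[37] read 'd'  n1⇒n7  → match P5@[36:37]
[38] read 'd'  n7⇒n22 (via fail)
[39] read 'd'  n22⇒n23  → match P7@[37:39]
[40] read 'c'  n23⇒n10 (via fail)
[41] read 'b'  n10⇒n1 (via fail)
[42] read 'a'  n1⇒n19 (via fail)  → match P4@[42:42]
[43] read 'b'  n19⇒n1 (via fail)
[44] read 'c'  n1⇒n10 (via fail)
[45] read 'b'  n10⇒n1 (via fail)
[46] read 'b'  n1⇒n2
[47] read 'a'  n2⇒n16  → match P4@[47:47]
[48] read 'c'  n16⇒n17
[49] read 'a'  n17⇒n18  → match P3@[45:49],P4@[49:49]
[50] read 'c'  n18⇒n10 (via fail)
[51] read 'c'  n10⇒n11
[52] read 'c'  n11⇒n12
[53] read 'd'  n12⇒n13
[54] read 'b'  n13⇒n14  → match P6@[53:54]
[55] read 'b'  n14⇒n15  → match P2@[50:55]
[56] read 'd'  n15⇒n7 (via fail)  → match P5@[55:56]
[57] read 'a'  n7⇒n8  → match P4@[57:57]
[58] read 'a'  n8⇒n19 (via fail)  → match P4@[58:58]
[59] read 'b'  n19⇒n1 (via fail)
[60] read 'b'  n1⇒n2
[61] read 'a'  n2⇒n16  → match P4@[61:61]
[62] read 'c'  n16⇒n17
[63] read 'a'  n17⇒n18  → match P3@[59:63],P4@[63:63]
[64] read 'd'  n18⇒n20 (via fail)

Result: [[3,5],[5,0],[5,7],[6,6],[7,5],[8,4],[9,1],[10,6],[13,4],[18,6],[19,2],[20,4],[25,5],[27,0],[27,7],[28,6],[29,5],[30,6],[31,4],[32,4],[35,4],[37,5],[39,7],[42,4],[47,4],[49,3],[49,4],[54,6],[55,2],[56,5],[57,4],[58,4],[61,4],[63,3],[63,4]]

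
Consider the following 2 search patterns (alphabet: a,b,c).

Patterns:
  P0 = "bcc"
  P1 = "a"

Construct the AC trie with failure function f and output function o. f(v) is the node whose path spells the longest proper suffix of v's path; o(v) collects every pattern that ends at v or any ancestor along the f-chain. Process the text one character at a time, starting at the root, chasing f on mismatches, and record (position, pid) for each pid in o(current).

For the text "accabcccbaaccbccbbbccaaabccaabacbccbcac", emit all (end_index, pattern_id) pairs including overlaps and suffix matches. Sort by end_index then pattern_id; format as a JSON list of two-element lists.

Build automaton:
Trie (insert patterns):
  n0 'ε': a→4 b→1
  n1 'b': c→2
  n2 'bc': c→3
  n3 'bcc': ·  [P0 ends]
  n4 'a': ·  [P1 ends]

BFS fail/out derivation:
  fail(1) 'b': from fail(0)=0 chase 'b': 0 ⇒ 0;  out=∅∪out(0)=∅
  fail(4) 'a': from fail(0)=0 chase 'a': 0 ⇒ 0;  out={1}∪out(0)={1}
  fail(2) 'bc': from fail(1)=0 chase 'c': 0 ⇒ 0;  out=∅∪out(0)=∅
  fail(3) 'bcc': from fail(2)=0 chase 'c': 0 ⇒ 0;  out={0}∪out(0)={0}

Run:
[0] read 'a'  n0⇒n4  ** P1@[0:0]
[1] read 'c'  n4⇒n0 ·f
[2] read 'c'  n0⇒n0
[3] read 'a'  n0⇒n4  ** P1@[3:3]
[4] read 'b'  n4⇒n1 ·f
[5] read 'c'  n1⇒n2
[6] read 'c'  n2⇒n3  ** P0@[4:6]
[7] read 'c'  n3⇒n0 ·f
[8] read 'b'  n0⇒n1
[9] read 'a'  n1⇒n4 ·f  ** P1@[9:9]
[10] read 'a'  n4⇒n4 ·f  ** P1@[10:10]
[11] read 'c'  n4⇒n0 ·f
[12] read 'c'  n0⇒n0
[13] read 'b'  n0⇒n1
[14] read 'c'  n1⇒n2
[15] read 'c'  n2⇒n3  ** P0@[13:15]
[16] read 'b'  n3⇒n1 ·f
[17] read 'b'  n1⇒n1 ·f
[18] read 'b'  n1⇒n1 ·f
[19] read 'c'  n1⇒n2
[20] read 'c'  n2⇒n3  ** P0@[18:20]
[21] read 'a'  n3⇒n4 ·f  ** P1@[21:21]
[22] read 'a'  n4⇒n4 ·f  ** P1@[22:22]
[23] read 'a'  n4⇒n4 ·f  ** P1@[23:23]
[24] read 'b'  n4⇒n1 ·f
[25] read 'c'  n1⇒n2
[26] read 'c'  n2⇒n3  ** P0@[24:26]
[27] read 'a'  n3⇒n4 ·f  ** P1@[27:27]
[28] read 'a'  n4⇒n4 ·f  ** P1@[28:28]
[29] read 'b'  n4⇒n1 ·f
[30] read 'a'  n1⇒n4 ·f  ** P1@[30:30]
[31] read 'c'  n4⇒n0 ·f
[32] read 'b'  n0⇒n1
[33] read 'c'  n1⇒n2
[34] read 'c'  n2⇒n3  ** P0@[32:34]
[35] read 'b'  n3⇒n1 ·f
[36] read 'c'  n1⇒n2
[37] read 'a'  n2⇒n4 ·f  ** P1@[37:37]
[38] read 'c'  n4⇒n0 ·f

Result: [[0,1],[3,1],[6,0],[9,1],[10,1],[15,0],[20,0],[21,1],[22,1],[23,1],[26,0],[27,1],[28,1],[30,1],[34,0],[37,1]]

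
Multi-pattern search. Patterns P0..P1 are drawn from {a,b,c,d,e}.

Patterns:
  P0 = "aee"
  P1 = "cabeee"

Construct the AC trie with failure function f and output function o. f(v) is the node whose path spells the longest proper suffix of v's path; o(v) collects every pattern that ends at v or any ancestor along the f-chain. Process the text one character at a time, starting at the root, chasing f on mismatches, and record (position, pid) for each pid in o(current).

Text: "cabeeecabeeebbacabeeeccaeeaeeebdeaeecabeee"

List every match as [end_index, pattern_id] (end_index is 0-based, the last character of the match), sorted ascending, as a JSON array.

Construct AC machine:
Trie (insert patterns):
  0='ε' goto a→1 c→4
  1='a' goto e→2
  2='ae' goto e→3
  3='aee' goto ·  [P0 ends]
  4='c' goto a→5
  5='ca' goto b→6
  6='cab' goto e→7
  7='cabe' goto e→8
  8='cabee' goto e→9
  9='cabeee' goto ·  [P1 ends]

BFS fail/out derivation:
  n1('a'): parent n0 fail=0; on 'a' 0 → fail=0;  out ∅∪∅=∅
  n4('c'): parent n0 fail=0; on 'c' 0 → fail=0;  out ∅∪∅=∅
  n2('ae'): parent n1 fail=0; on 'e' 0 → fail=0;  out ∅∪∅=∅
  n5('ca'): parent n4 fail=0; on 'a' 0 → fail=1;  out ∅∪∅=∅
  n3('aee'): parent n2 fail=0; on 'e' 0 → fail=0;  out {0}∪∅={0}
  n6('cab'): parent n5 fail=1; on 'b' 1→0 → fail=0;  out ∅∪∅=∅
  n7('cabe'): parent n6 fail=0; on 'e' 0 → fail=0;  out ∅∪∅=∅
  n8('cabee'): parent n7 fail=0; on 'e' 0 → fail=0;  out ∅∪∅=∅
  n9('cabeee'): parent n8 fail=0; on 'e' 0 → fail=0;  out {1}∪∅={1}

Run:
pos 0 'c': at 4
pos 1 'a': at 5
pos 2 'b': at 6
pos 3 'e': at 7
pos 4 'e': at 8
pos 5 'e': at 9  emit P1@[0:5]
pos 6 'c': at 4 (via fail)
pos 7 'a': at 5
pos 8 'b': at 6
pos 9 'e': at 7
pos 10 'e': at 8
pos 11 'e': at 9  emit P1@[6:11]
pos 12 'b': at 0 (via fail)
pos 13 'b': at 0
pos 14 'a': at 1
pos 15 'c': at 4 (via fail)
pos 16 'a': at 5
pos 17 'b': at 6
pos 18 'e': at 7
pos 19 'e': at 8
pos 20 'e': at 9  emit P1@[15:20]
pos 21 'c': at 4 (via fail)
pos 22 'c': at 4 (via fail)
pos 23 'a': at 5
pos 24 'e': at 2 (via fail)
pos 25 'e': at 3  emit P0@[23:25]
pos 26 'a': at 1 (via fail)
pos 27 'e': at 2
pos 28 'e': at 3  emit P0@[26:28]
pos 29 'e': at 0 (via fail)
pos 30 'b': at 0
pos 31 'd': at 0
pos 32 'e': at 0
pos 33 'a': at 1
pos 34 'e': at 2
pos 35 'e': at 3  emit P0@[33:35]
pos 36 'c': at 4 (via fail)
pos 37 'a': at 5
pos 38 'b': at 6
pos 39 'e': at 7
pos 40 'e': at 8
pos 41 'e': at 9  emit P1@[36:41]

Matches: [[5,1],[11,1],[20,1],[25,0],[28,0],[35,0],[41,1]]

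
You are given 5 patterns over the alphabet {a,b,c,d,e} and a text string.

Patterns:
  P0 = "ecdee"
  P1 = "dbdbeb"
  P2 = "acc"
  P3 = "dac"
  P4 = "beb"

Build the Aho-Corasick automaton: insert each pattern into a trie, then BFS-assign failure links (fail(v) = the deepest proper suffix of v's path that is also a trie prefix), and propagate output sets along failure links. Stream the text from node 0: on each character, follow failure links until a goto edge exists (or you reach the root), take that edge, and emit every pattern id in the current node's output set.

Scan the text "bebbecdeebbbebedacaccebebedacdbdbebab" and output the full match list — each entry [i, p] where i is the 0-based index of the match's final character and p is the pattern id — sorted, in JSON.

Build:
Trie (insert patterns):
  0='ε' goto a→12 b→17 d→6 e→1
  1='e' goto c→2
  2='ec' goto d→3
  3='ecd' goto e→4
  4='ecde' goto e→5
  5='ecdee' goto ·  [P0 ends]
  6='d' goto a→15 b→7
  7='db' goto d→8
  8='dbd' goto b→9
  9='dbdb' goto e→10
  10='dbdbe' goto b→11
  11='dbdbeb' goto ·  [P1 ends]
  12='a' goto c→13
  13='ac' goto c→14
  14='acc' goto ·  [P2 ends]
  15='da' goto c→16
  16='dac' goto ·  [P3 ends]
  17='b' goto e→18
  18='be' goto b→19
  19='beb' goto ·  [P4 ends]

Failure links (BFS by depth):
  fail(1) 'e': from fail(0)=0 chase 'e': 0 ⇒ 0;  out=∅∪out(0)=∅
  fail(6) 'd': from fail(0)=0 chase 'd': 0 ⇒ 0;  out=∅∪out(0)=∅
  fail(12) 'a': from fail(0)=0 chase 'a': 0 ⇒ 0;  out=∅∪out(0)=∅
  fail(17) 'b': from fail(0)=0 chase 'b': 0 ⇒ 0;  out=∅∪out(0)=∅
  fail(2) 'ec': from fail(1)=0 chase 'c': 0 ⇒ 0;  out=∅∪out(0)=∅
  fail(7) 'db': from fail(6)=0 chase 'b': 0 ⇒ 17;  out=∅∪out(17)=∅
  fail(13) 'ac': from fail(12)=0 chase 'c': 0 ⇒ 0;  out=∅∪out(0)=∅
  fail(15) 'da': from fail(6)=0 chase 'a': 0 ⇒ 12;  out=∅∪out(12)=∅
  fail(18) 'be': from fail(17)=0 chase 'e': 0 ⇒ 1;  out=∅∪out(1)=∅
  fail(3) 'ecd': from fail(2)=0 chase 'd': 0 ⇒ 6;  out=∅∪out(6)=∅
  fail(8) 'dbd': from fail(7)=17 chase 'd': 17→0 ⇒ 6;  out=∅∪out(6)=∅
  fail(14) 'acc': from fail(13)=0 chase 'c': 0 ⇒ 0;  out={2}∪out(0)={2}
  fail(16) 'dac': from fail(15)=12 chase 'c': 12 ⇒ 13;  out={3}∪out(13)={3}
  fail(19) 'beb': from fail(18)=1 chase 'b': 1→0 ⇒ 17;  out={4}∪out(17)={4}
  fail(4) 'ecde': from fail(3)=6 chase 'e': 6→0 ⇒ 1;  out=∅∪out(1)=∅
  fail(9) 'dbdb': from fail(8)=6 chase 'b': 6 ⇒ 7;  out=∅∪out(7)=∅
  fail(5) 'ecdee': from fail(4)=1 chase 'e': 1→0 ⇒ 1;  out={0}∪out(1)={0}
  fail(10) 'dbdbe': from fail(9)=7 chase 'e': 7→17 ⇒ 18;  out=∅∪out(18)=∅
  fail(11) 'dbdbeb': from fail(10)=18 chase 'b': 18 ⇒ 19;  out={1}∪out(19)={1,4}

Run:
i=0 'b': node 0→17
i=1 'e': node 17→18
i=2 'b': node 18→19  emit P4@[0:2]
i=3 'b': node 19→17 (via fail)
i=4 'e': node 17→18
i=5 'c': node 18→2 (via fail)
i=6 'd': node 2→3
i=7 'e': node 3→4
i=8 'e': node 4→5  emit P0@[4:8]
i=9 'b': node 5→17 (via fail)
i=10 'b': node 17→17 (via fail)
i=11 'b': node 17→17 (via fail)
i=12 'e': node 17→18
i=13 'b': node 18→19  emit P4@[11:13]
i=14 'e': node 19→18 (via fail)
i=15 'd': node 18→6 (via fail)
i=16 'a': node 6→15
i=17 'c': node 15→16  emit P3@[15:17]
i=18 'a': node 16→12 (via fail)
i=19 'c': node 12→13
i=20 'c': node 13→14  emit P2@[18:20]
i=21 'e': node 14→1 (via fail)
i=22 'b': node 1→17 (via fail)
i=23 'e': node 17→18
i=24 'b': node 18→19  emit P4@[22:24]
i=25 'e': node 19→18 (via fail)
i=26 'd': node 18→6 (via fail)
i=27 'a': node 6→15
i=28 'c': node 15→16  emit P3@[26:28]
i=29 'd': node 16→6 (via fail)
i=30 'b': node 6→7
i=31 'd': node 7→8
i=32 'b': node 8→9
i=33 'e': node 9→10
i=34 'b': node 10→11  emit P1@[29:34],P4@[32:34]
i=35 'a': node 11→12 (via fail)
i=36 'b': node 12→17 (via fail)

All matches (sorted): [[2,4],[8,0],[13,4],[17,3],[20,2],[24,4],[28,3],[34,1],[34,4]]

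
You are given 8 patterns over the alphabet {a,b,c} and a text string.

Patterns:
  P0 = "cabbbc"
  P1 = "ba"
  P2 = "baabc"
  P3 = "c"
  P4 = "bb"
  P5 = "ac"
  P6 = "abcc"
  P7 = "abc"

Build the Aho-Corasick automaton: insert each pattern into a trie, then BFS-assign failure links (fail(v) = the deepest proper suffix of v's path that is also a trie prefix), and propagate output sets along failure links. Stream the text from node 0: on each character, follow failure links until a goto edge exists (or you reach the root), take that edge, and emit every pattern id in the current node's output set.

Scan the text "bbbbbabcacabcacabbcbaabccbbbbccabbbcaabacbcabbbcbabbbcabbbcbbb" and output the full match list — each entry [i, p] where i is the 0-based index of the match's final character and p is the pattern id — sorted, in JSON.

Construct AC machine:
Trie (insert patterns):
  0='ε' goto a→13 b→7 c→1
  1='c' goto a→2  ←P3
  2='ca' goto b→3
  3='cab' goto b→4
  4='cabb' goto b→5
  5='cabbb' goto c→6
  6='cabbbc' goto ·  ←P0
  7='b' goto a→8 b→12
  8='ba' goto a→9  ←P1
  9='baa' goto b→10
  10='baab' goto c→11
  11='baabc' goto ·  ←P2
  12='bb' goto ·  ←P4
  13='a' goto b→15 c→14
  14='ac' goto ·  ←P5
  15='ab' goto c→16
  16='abc' goto c→17  ←P7
  17='abcc' goto ·  ←P6

Failure links (BFS by depth):
  fail(1) 'c': from fail(0)=0 chase 'c': 0 ⇒ 0;  out={3}∪out(0)={3}
  fail(7) 'b': from fail(0)=0 chase 'b': 0 ⇒ 0;  out=∅∪out(0)=∅
  fail(13) 'a': from fail(0)=0 chase 'a': 0 ⇒ 0;  out=∅∪out(0)=∅
  fail(2) 'ca': from fail(1)=0 chase 'a': 0 ⇒ 13;  out=∅∪out(13)=∅
  fail(8) 'ba': from fail(7)=0 chase 'a': 0 ⇒ 13;  out={1}∪out(13)={1}
  fail(12) 'bb': from fail(7)=0 chase 'b': 0 ⇒ 7;  out={4}∪out(7)={4}
  fail(14) 'ac': from fail(13)=0 chase 'c': 0 ⇒ 1;  out={5}∪out(1)={3,5}
  fail(15) 'ab': from fail(13)=0 chase 'b': 0 ⇒ 7;  out=∅∪out(7)=∅
  fail(3) 'cab': from fail(2)=13 chase 'b': 13 ⇒ 15;  out=∅∪out(15)=∅
  fail(9) 'baa': from fail(8)=13 chase 'a': 13→0 ⇒ 13;  out=∅∪out(13)=∅
  fail(16) 'abc': from fail(15)=7 chase 'c': 7→0 ⇒ 1;  out={7}∪out(1)={3,7}
  fail(4) 'cabb': from fail(3)=15 chase 'b': 15→7 ⇒ 12;  out=∅∪out(12)={4}
  fail(10) 'baab': from fail(9)=13 chase 'b': 13 ⇒ 15;  out=∅∪out(15)=∅
  fail(17) 'abcc': from fail(16)=1 chase 'c': 1→0 ⇒ 1;  out={6}∪out(1)={3,6}
  fail(5) 'cabbb': from fail(4)=12 chase 'b': 12→7 ⇒ 12;  out=∅∪out(12)={4}
  fail(11) 'baabc': from fail(10)=15 chase 'c': 15 ⇒ 16;  out={2}∪out(16)={2,3,7}
  fail(6) 'cabbbc': from fail(5)=12 chase 'c': 12→7→0 ⇒ 1;  out={0}∪out(1)={0,3}

Scan:
pos 0 'b': at 7
pos 1 'b': at 12  ** P4@[0:1]
pos 2 'b': at 12 ·f  ** P4@[1:2]
pos 3 'b': at 12 ·f  ** P4@[2:3]
pos 4 'b': at 12 ·f  ** P4@[3:4]
pos 5 'a': at 8 ·f  ** P1@[4:5]
pos 6 'b': at 15 ·f
pos 7 'c': at 16  ** P3@[7:7],P7@[5:7]
pos 8 'a': at 2 ·f
pos 9 'c': at 14 ·f  ** P3@[9:9],P5@[8:9]
pos 10 'a': at 2 ·f
pos 11 'b': at 3
pos 12 'c': at 16 ·f  ** P3@[12:12],P7@[10:12]
pos 13 'a': at 2 ·f
pos 14 'c': at 14 ·f  ** P3@[14:14],P5@[13:14]
pos 15 'a': at 2 ·f
pos 16 'b': at 3
pos 17 'b': at 4  ** P4@[16:17]
pos 18 'c': at 1 ·f  ** P3@[18:18]
pos 19 'b': at 7 ·f
pos 20 'a': at 8  ** P1@[19:20]
pos 21 'a': at 9
pos 22 'b': at 10
pos 23 'c': at 11  ** P2@[19:23],P3@[23:23],P7@[21:23]
pos 24 'c': at 17 ·f  ** P3@[24:24],P6@[21:24]
pos 25 'b': at 7 ·f
pos 26 'b': at 12  ** P4@[25:26]
pos 27 'b': at 12 ·f  ** P4@[26:27]
pos 28 'b': at 12 ·f  ** P4@[27:28]
pos 29 'c': at 1 ·f  ** P3@[29:29]
pos 30 'c': at 1 ·f  ** P3@[30:30]
pos 31 'a': at 2
pos 32 'b': at 3
pos 33 'b': at 4  ** P4@[32:33]
pos 34 'b': at 5  ** P4@[33:34]
pos 35 'c': at 6  ** P0@[30:35],P3@[35:35]
pos 36 'a': at 2 ·f
pos 37 'a': at 13 ·f
pos 38 'b': at 15
pos 39 'a': at 8 ·f  ** P1@[38:39]
pos 40 'c': at 14 ·f  ** P3@[40:40],P5@[39:40]
pos 41 'b': at 7 ·f
pos 42 'c': at 1 ·f  ** P3@[42:42]
pos 43 'a': at 2
pos 44 'b': at 3
pos 45 'b': at 4  ** P4@[44:45]
pos 46 'b': at 5  ** P4@[45:46]
pos 47 'c': at 6  ** P0@[42:47],P3@[47:47]
pos 48 'b': at 7 ·f
pos 49 'a': at 8  ** P1@[48:49]
pos 50 'b': at 15 ·f
pos 51 'b': at 12 ·f  ** P4@[50:51]
pos 52 'b': at 12 ·f  ** P4@[51:52]
pos 53 'c': at 1 ·f  ** P3@[53:53]
pos 54 'a': at 2
pos 55 'b': at 3
pos 56 'b': at 4  ** P4@[55:56]
pos 57 'b': at 5  ** P4@[56:57]
pos 58 'c': at 6  ** P0@[53:58],P3@[58:58]
pos 59 'b': at 7 ·f
pos 60 'b': at 12  ** P4@[59:60]
pos 61 'b': at 12 ·f  ** P4@[60:61]

Result: [[1,4],[2,4],[3,4],[4,4],[5,1],[7,3],[7,7],[9,3],[9,5],[12,3],[12,7],[14,3],[14,5],[17,4],[18,3],[20,1],[23,2],[23,3],[23,7],[24,3],[24,6],[26,4],[27,4],[28,4],[29,3],[30,3],[33,4],[34,4],[35,0],[35,3],[39,1],[40,3],[40,5],[42,3],[45,4],[46,4],[47,0],[47,3],[49,1],[51,4],[52,4],[53,3],[56,4],[57,4],[58,0],[58,3],[60,4],[61,4]]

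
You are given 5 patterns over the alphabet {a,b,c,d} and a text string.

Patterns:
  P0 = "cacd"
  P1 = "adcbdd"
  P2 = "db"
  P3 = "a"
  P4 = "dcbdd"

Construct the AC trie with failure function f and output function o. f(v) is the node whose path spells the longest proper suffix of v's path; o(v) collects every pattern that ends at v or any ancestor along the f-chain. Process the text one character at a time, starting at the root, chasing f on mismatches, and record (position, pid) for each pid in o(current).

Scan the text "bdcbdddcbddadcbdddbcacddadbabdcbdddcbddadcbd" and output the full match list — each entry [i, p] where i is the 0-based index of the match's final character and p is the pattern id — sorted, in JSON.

Build:
Trie nodes:
  n0 'ε': a→5 c→1 d→11
  n1 'c': a→2
  n2 'ca': c→3
  n3 'cac': d→4
  n4 'cacd': ·  [P0 ends]
  n5 'a': d→6  [P3 ends]
  n6 'ad': c→7
  n7 'adc': b→8
  n8 'adcb': d→9
  n9 'adcbd': d→10
  n10 'adcbdd': ·  [P1 ends]
  n11 'd': b→12 c→13
  n12 'db': ·  [P2 ends]
  n13 'dc': b→14
  n14 'dcb': d→15
  n15 'dcbd': d→16
  n16 'dcbdd': ·  [P4 ends]

BFS fail/out derivation:
  fail(1) 'c': from fail(0)=0 chase 'c': 0 ⇒ 0;  out=∅∪out(0)=∅
  fail(5) 'a': from fail(0)=0 chase 'a': 0 ⇒ 0;  out={3}∪out(0)={3}
  fail(11) 'd': from fail(0)=0 chase 'd': 0 ⇒ 0;  out=∅∪out(0)=∅
  fail(2) 'ca': from fail(1)=0 chase 'a': 0 ⇒ 5;  out=∅∪out(5)={3}
  fail(6) 'ad': from fail(5)=0 chase 'd': 0 ⇒ 11;  out=∅∪out(11)=∅
  fail(12) 'db': from fail(11)=0 chase 'b': 0 ⇒ 0;  out={2}∪out(0)={2}
  fail(13) 'dc': from fail(11)=0 chase 'c': 0 ⇒ 1;  out=∅∪out(1)=∅
  fail(3) 'cac': from fail(2)=5 chase 'c': 5→0 ⇒ 1;  out=∅∪out(1)=∅
  fail(7) 'adc': from fail(6)=11 chase 'c': 11 ⇒ 13;  out=∅∪out(13)=∅
  fail(14) 'dcb': from fail(13)=1 chase 'b': 1→0 ⇒ 0;  out=∅∪out(0)=∅
  fail(4) 'cacd': from fail(3)=1 chase 'd': 1→0 ⇒ 11;  out={0}∪out(11)={0}
  fail(8) 'adcb': from fail(7)=13 chase 'b': 13 ⇒ 14;  out=∅∪out(14)=∅
  fail(15) 'dcbd': from fail(14)=0 chase 'd': 0 ⇒ 11;  out=∅∪out(11)=∅
  fail(9) 'adcbd': from fail(8)=14 chase 'd': 14 ⇒ 15;  out=∅∪out(15)=∅
  fail(16) 'dcbdd': from fail(15)=11 chase 'd': 11→0 ⇒ 11;  out={4}∪out(11)={4}
  fail(10) 'adcbdd': from fail(9)=15 chase 'd': 15 ⇒ 16;  out={1}∪out(16)={1,4}

Text stream:
pos 0 'b': at 0
pos 1 'd': at 11
pos 2 'c': at 13
pos 3 'b': at 14
pos 4 'd': at 15
pos 5 'd': at 16  ** P4@[1:5]
pos 6 'd': at 11 (via fail)
pos 7 'c': at 13
pos 8 'b': at 14
pos 9 'd': at 15
pos 10 'd': at 16  ** P4@[6:10]
pos 11 'a': at 5 (via fail)  ** P3@[11:11]
pos 12 'd': at 6
pos 13 'c': at 7
pos 14 'b': at 8
pos 15 'd': at 9
pos 16 'd': at 10  ** P1@[11:16],P4@[12:16]
pos 17 'd': at 11 (via fail)
pos 18 'b': at 12  ** P2@[17:18]
pos 19 'c': at 1 (via fail)
pos 20 'a': at 2  ** P3@[20:20]
pos 21 'c': at 3
pos 22 'd': at 4  ** P0@[19:22]
pos 23 'd': at 11 (via fail)
pos 24 'a': at 5 (via fail)  ** P3@[24:24]
pos 25 'd': at 6
pos 26 'b': at 12 (via fail)  ** P2@[25:26]
pos 27 'a': at 5 (via fail)  ** P3@[27:27]
pos 28 'b': at 0 (via fail)
pos 29 'd': at 11
pos 30 'c': at 13
pos 31 'b': at 14
pos 32 'd': at 15
pos 33 'd': at 16  ** P4@[29:33]
pos 34 'd': at 11 (via fail)
pos 35 'c': at 13
pos 36 'b': at 14
pos 37 'd': at 15
pos 38 'd': at 16  ** P4@[34:38]
pos 39 'a': at 5 (via fail)  ** P3@[39:39]
pos 40 'd': at 6
pos 41 'c': at 7
pos 42 'b': at 8
pos 43 'd': at 9

Result: [[5,4],[10,4],[11,3],[16,1],[16,4],[18,2],[20,3],[22,0],[24,3],[26,2],[27,3],[33,4],[38,4],[39,3]]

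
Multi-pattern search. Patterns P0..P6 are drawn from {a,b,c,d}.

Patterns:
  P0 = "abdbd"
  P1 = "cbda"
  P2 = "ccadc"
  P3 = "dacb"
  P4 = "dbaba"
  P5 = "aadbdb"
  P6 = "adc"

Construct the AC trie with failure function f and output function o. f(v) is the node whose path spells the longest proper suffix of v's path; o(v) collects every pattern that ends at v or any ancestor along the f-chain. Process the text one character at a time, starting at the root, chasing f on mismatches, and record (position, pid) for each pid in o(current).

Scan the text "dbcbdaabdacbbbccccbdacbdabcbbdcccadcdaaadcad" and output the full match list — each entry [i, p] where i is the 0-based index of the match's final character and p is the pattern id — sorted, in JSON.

Construct AC machine:
Trie nodes:
  n0 'ε': a→1 c→6 d→14
  n1 'a': a→22 b→2 d→27
  n2 'ab': d→3
  n3 'abd': b→4
  n4 'abdb': d→5
  n5 'abdbd': ·  [P0 ends]
  n6 'c': b→7 c→10
  n7 'cb': d→8
  n8 'cbd': a→9
  n9 'cbda': ·  [P1 ends]
  n10 'cc': a→11
  n11 'cca': d→12
  n12 'ccad': c→13
  n13 'ccadc': ·  [P2 ends]
  n14 'd': a→15 b→18
  n15 'da': c→16
  n16 'dac': b→17
  n17 'dacb': ·  [P3 ends]
  n18 'db': a→19
  n19 'dba': b→20
  n20 'dbab': a→21
  n21 'dbaba': ·  [P4 ends]
  n22 'aa': d→23
  n23 'aad': b→24
  n24 'aadb': d→25
  n25 'aadbd': b→26
  n26 'aadbdb': ·  [P5 ends]
  n27 'ad': c→28
  n28 'adc': ·  [P6 ends]

BFS fail/out derivation:
  fail(1) 'a': from fail(0)=0 chase 'a': 0 ⇒ 0;  out=∅∪out(0)=∅
  fail(6) 'c': from fail(0)=0 chase 'c': 0 ⇒ 0;  out=∅∪out(0)=∅
  fail(14) 'd': from fail(0)=0 chase 'd': 0 ⇒ 0;  out=∅∪out(0)=∅
  fail(2) 'ab': from fail(1)=0 chase 'b': 0 ⇒ 0;  out=∅∪out(0)=∅
  fail(7) 'cb': from fail(6)=0 chase 'b': 0 ⇒ 0;  out=∅∪out(0)=∅
  fail(10) 'cc': from fail(6)=0 chase 'c': 0 ⇒ 6;  out=∅∪out(6)=∅
  fail(15) 'da': from fail(14)=0 chase 'a': 0 ⇒ 1;  out=∅∪out(1)=∅
  fail(18) 'db': from fail(14)=0 chase 'b': 0 ⇒ 0;  out=∅∪out(0)=∅
  fail(22) 'aa': from fail(1)=0 chase 'a': 0 ⇒ 1;  out=∅∪out(1)=∅
  fail(27) 'ad': from fail(1)=0 chase 'd': 0 ⇒ 14;  out=∅∪out(14)=∅
  fail(3) 'abd': from fail(2)=0 chase 'd': 0 ⇒ 14;  out=∅∪out(14)=∅
  fail(8) 'cbd': from fail(7)=0 chase 'd': 0 ⇒ 14;  out=∅∪out(14)=∅
  fail(11) 'cca': from fail(10)=6 chase 'a': 6→0 ⇒ 1;  out=∅∪out(1)=∅
  fail(16) 'dac': from fail(15)=1 chase 'c': 1→0 ⇒ 6;  out=∅∪out(6)=∅
  fail(19) 'dba': from fail(18)=0 chase 'a': 0 ⇒ 1;  out=∅∪out(1)=∅
  fail(23) 'aad': from fail(22)=1 chase 'd': 1 ⇒ 27;  out=∅∪out(27)=∅
  fail(28) 'adc': from fail(27)=14 chase 'c': 14→0 ⇒ 6;  out={6}∪out(6)={6}
  fail(4) 'abdb': from fail(3)=14 chase 'b': 14 ⇒ 18;  out=∅∪out(18)=∅
  fail(9) 'cbda': from fail(8)=14 chase 'a': 14 ⇒ 15;  out={1}∪out(15)={1}
  fail(12) 'ccad': from fail(11)=1 chase 'd': 1 ⇒ 27;  out=∅∪out(27)=∅
  fail(17) 'dacb': from fail(16)=6 chase 'b': 6 ⇒ 7;  out={3}∪out(7)={3}
  fail(20) 'dbab': from fail(19)=1 chase 'b': 1 ⇒ 2;  out=∅∪out(2)=∅
  fail(24) 'aadb': from fail(23)=27 chase 'b': 27→14 ⇒ 18;  out=∅∪out(18)=∅
  fail(5) 'abdbd': from fail(4)=18 chase 'd': 18→0 ⇒ 14;  out={0}∪out(14)={0}
  fail(13) 'ccadc': from fail(12)=27 chase 'c': 27 ⇒ 28;  out={2}∪out(28)={2,6}
  fail(21) 'dbaba': from fail(20)=2 chase 'a': 2→0 ⇒ 1;  out={4}∪out(1)={4}
  fail(25) 'aadbd': from fail(24)=18 chase 'd': 18→0 ⇒ 14;  out=∅∪out(14)=∅
  fail(26) 'aadbdb': from fail(25)=14 chase 'b': 14 ⇒ 18;  out={5}∪out(18)={5}

Run:
i=0 'd': node 0→14
i=1 'b': node 14→18
i=2 'c': node 18→6 (via fail)
i=3 'b': node 6→7
i=4 'd': node 7→8
i=5 'a': node 8→9  ** P1@[2:5]
i=6 'a': node 9→22 (via fail)
i=7 'b': node 22→2 (via fail)
i=8 'd': node 2→3
i=9 'a': node 3→15 (via fail)
i=10 'c': node 15→16
i=11 'b': node 16→17  ** P3@[8:11]
i=12 'b': node 17→0 (via fail)
i=13 'b': node 0→0
i=14 'c': node 0→6
i=15 'c': node 6→10
i=16 'c': node 10→10 (via fail)
i=17 'c': node 10→10 (via fail)
i=18 'b': node 10→7 (via fail)
i=19 'd': node 7→8
i=20 'a': node 8→9  ** P1@[17:20]
i=21 'c': node 9→16 (via fail)
i=22 'b': node 16→17  ** P3@[19:22]
i=23 'd': node 17→8 (via fail)
i=24 'a': node 8→9  ** P1@[21:24]
i=25 'b': node 9→2 (via fail)
i=26 'c': node 2→6 (via fail)
i=27 'b': node 6→7
i=28 'b': node 7→0 (via fail)
i=29 'd': node 0→14
i=30 'c': node 14→6 (via fail)
i=31 'c': node 6→10
i=32 'c': node 10→10 (via fail)
i=33 'a': node 10→11
i=34 'd': node 11→12
i=35 'c': node 12→13  ** P2@[31:35],P6@[33:35]
i=36 'd': node 13→14 (via fail)
i=37 'a': node 14→15
i=38 'a': node 15→22 (via fail)
i=39 'a': node 22→22 (via fail)
i=40 'd': node 22→23
i=41 'c': node 23→28 (via fail)  ** P6@[39:41]
i=42 'a': node 28→1 (via fail)
i=43 'd': node 1→27

All matches (sorted): [[5,1],[11,3],[20,1],[22,3],[24,1],[35,2],[35,6],[41,6]]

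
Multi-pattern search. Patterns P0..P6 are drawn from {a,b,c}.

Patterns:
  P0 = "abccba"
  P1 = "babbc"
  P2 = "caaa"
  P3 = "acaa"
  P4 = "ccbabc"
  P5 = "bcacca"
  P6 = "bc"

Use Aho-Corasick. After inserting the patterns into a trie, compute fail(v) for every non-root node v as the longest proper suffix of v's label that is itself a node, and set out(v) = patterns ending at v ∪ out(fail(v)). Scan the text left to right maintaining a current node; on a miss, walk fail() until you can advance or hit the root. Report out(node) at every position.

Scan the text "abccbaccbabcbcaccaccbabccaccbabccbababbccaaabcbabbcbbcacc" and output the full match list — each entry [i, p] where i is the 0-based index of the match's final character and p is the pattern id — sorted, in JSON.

Build:
Trie (insert patterns):
  n0 'ε': a→1 b→7 c→12
  n1 'a': b→2 c→16
  n2 'ab': c→3
  n3 'abc': c→4
  n4 'abcc': b→5
  n5 'abccb': a→6
  n6 'abccba': ·  ←P0
  n7 'b': a→8 c→24
  n8 'ba': b→9
  n9 'bab': b→10
  n10 'babb': c→11
  n11 'babbc': ·  ←P1
  n12 'c': a→13 c→19
  n13 'ca': a→14
  n14 'caa': a→15
  n15 'caaa': ·  ←P2
  n16 'ac': a→17
  n17 'aca': a→18
  n18 'acaa': ·  ←P3
  n19 'cc': b→20
  n20 'ccb': a→21
  n21 'ccba': b→22
  n22 'ccbab': c→23
  n23 'ccbabc': ·  ←P4
  n24 'bc': a→25  ←P6
  n25 'bca': c→26
  n26 'bcac': c→27
  n27 'bcacc': a→28
  n28 'bcacca': ·  ←P5

Failure links (BFS by depth):
  n1('a'): parent n0 fail=0; on 'a' 0 → fail=0;  out ∅∪∅=∅
  n7('b'): parent n0 fail=0; on 'b' 0 → fail=0;  out ∅∪∅=∅
  n12('c'): parent n0 fail=0; on 'c' 0 → fail=0;  out ∅∪∅=∅
  n2('ab'): parent n1 fail=0; on 'b' 0 → fail=7;  out ∅∪∅=∅
  n8('ba'): parent n7 fail=0; on 'a' 0 → fail=1;  out ∅∪∅=∅
  n13('ca'): parent n12 fail=0; on 'a' 0 → fail=1;  out ∅∪∅=∅
  n16('ac'): parent n1 fail=0; on 'c' 0 → fail=12;  out ∅∪∅=∅
  n19('cc'): parent n12 fail=0; on 'c' 0 → fail=12;  out ∅∪∅=∅
  n24('bc'): parent n7 fail=0; on 'c' 0 → fail=12;  out {6}∪∅={6}
  n3('abc'): parent n2 fail=7; on 'c' 7 → fail=24;  out ∅∪{6}={6}
  n9('bab'): parent n8 fail=1; on 'b' 1 → fail=2;  out ∅∪∅=∅
  n14('caa'): parent n13 fail=1; on 'a' 1→0 → fail=1;  out ∅∪∅=∅
  n17('aca'): parent n16 fail=12; on 'a' 12 → fail=13;  out ∅∪∅=∅
  n20('ccb'): parent n19 fail=12; on 'b' 12→0 → fail=7;  out ∅∪∅=∅
  n25('bca'): parent n24 fail=12; on 'a' 12 → fail=13;  out ∅∪∅=∅
  n4('abcc'): parent n3 fail=24; on 'c' 24→12 → fail=19;  out ∅∪∅=∅
  n10('babb'): parent n9 fail=2; on 'b' 2→7→0 → fail=7;  out ∅∪∅=∅
  n15('caaa'): parent n14 fail=1; on 'a' 1→0 → fail=1;  out {2}∪∅={2}
  n18('acaa'): parent n17 fail=13; on 'a' 13 → fail=14;  out {3}∪∅={3}
  n21('ccba'): parent n20 fail=7; on 'a' 7 → fail=8;  out ∅∪∅=∅
  n26('bcac'): parent n25 fail=13; on 'c' 13→1 → fail=16;  out ∅∪∅=∅
  n5('abccb'): parent n4 fail=19; on 'b' 19 → fail=20;  out ∅∪∅=∅
  n11('babbc'): parent n10 fail=7; on 'c' 7 → fail=24;  out {1}∪{6}={1,6}
  n22('ccbab'): parent n21 fail=8; on 'b' 8 → fail=9;  out ∅∪∅=∅
  n27('bcacc'): parent n26 fail=16; on 'c' 16→12 → fail=19;  out ∅∪∅=∅
  n6('abccba'): parent n5 fail=20; on 'a' 20 → fail=21;  out {0}∪∅={0}
  n23('ccbabc'): parent n22 fail=9; on 'c' 9→2 → fail=3;  out {4}∪{6}={4,6}
  n28('bcacca'): parent n27 fail=19; on 'a' 19→12 → fail=13;  out {5}∪∅={5}

Scan:
[0] read 'a'  n0⇒n1
[1] read 'b'  n1⇒n2
[2] read 'c'  n2⇒n3  emit P6@[1:2]
[3] read 'c'  n3⇒n4
[4] read 'b'  n4⇒n5
[5] read 'a'  n5⇒n6  emit P0@[0:5]
[6] read 'c'  n6⇒n16 ·f
[7] read 'c'  n16⇒n19 ·f
[8] read 'b'  n19⇒n20
[9] read 'a'  n20⇒n21
[10] read 'b'  n21⇒n22
[11] read 'c'  n22⇒n23  emit P4@[6:11],P6@[10:11]
[12] read 'b'  n23⇒n7 ·f
[13] read 'c'  n7⇒n24  emit P6@[12:13]
[14] read 'a'  n24⇒n25
[15] read 'c'  n25⇒n26
[16] read 'c'  n26⇒n27
[17] read 'a'  n27⇒n28  emit P5@[12:17]
[18] read 'c'  n28⇒n16 ·f
[19] read 'c'  n16⇒n19 ·f
[20] read 'b'  n19⇒n20
[21] read 'a'  n20⇒n21
[22] read 'b'  n21⇒n22
[23] read 'c'  n22⇒n23  emit P4@[18:23],P6@[22:23]
[24] read 'c'  n23⇒n4 ·f
[25] read 'a'  n4⇒n13 ·f
[26] read 'c'  n13⇒n16 ·f
[27] read 'c'  n16⇒n19 ·f
[28] read 'b'  n19⇒n20
[29] read 'a'  n20⇒n21
[30] read 'b'  n21⇒n22
[31] read 'c'  n22⇒n23  emit P4@[26:31],P6@[30:31]
[32] read 'c'  n23⇒n4 ·f
[33] read 'b'  n4⇒n5
[34] read 'a'  n5⇒n6  emit P0@[29:34]
[35] read 'b'  n6⇒n22 ·f
[36] read 'a'  n22⇒n8 ·f
[37] read 'b'  n8⇒n9
[38] read 'b'  n9⇒n10
[39] read 'c'  n10⇒n11  emit P1@[35:39],P6@[38:39]
[40] read 'c'  n11⇒n19 ·f
[41] read 'a'  n19⇒n13 ·f
[42] read 'a'  n13⇒n14
[43] read 'a'  n14⇒n15  emit P2@[40:43]
[44] read 'b'  n15⇒n2 ·f
[45] read 'c'  n2⇒n3  emit P6@[44:45]
[46] read 'b'  n3⇒n7 ·f
[47] read 'a'  n7⇒n8
[48] read 'b'  n8⇒n9
[49] read 'b'  n9⇒n10
[50] read 'c'  n10⇒n11  emit P1@[46:50],P6@[49:50]
[51] read 'b'  n11⇒n7 ·f
[52] read 'b'  n7⇒n7 ·f
[53] read 'c'  n7⇒n24  emit P6@[52:53]
[54] read 'a'  n24⇒n25
[55] read 'c'  n25⇒n26
[56] read 'c'  n26⇒n27

Matches: [[2,6],[5,0],[11,4],[11,6],[13,6],[17,5],[23,4],[23,6],[31,4],[31,6],[34,0],[39,1],[39,6],[43,2],[45,6],[50,1],[50,6],[53,6]]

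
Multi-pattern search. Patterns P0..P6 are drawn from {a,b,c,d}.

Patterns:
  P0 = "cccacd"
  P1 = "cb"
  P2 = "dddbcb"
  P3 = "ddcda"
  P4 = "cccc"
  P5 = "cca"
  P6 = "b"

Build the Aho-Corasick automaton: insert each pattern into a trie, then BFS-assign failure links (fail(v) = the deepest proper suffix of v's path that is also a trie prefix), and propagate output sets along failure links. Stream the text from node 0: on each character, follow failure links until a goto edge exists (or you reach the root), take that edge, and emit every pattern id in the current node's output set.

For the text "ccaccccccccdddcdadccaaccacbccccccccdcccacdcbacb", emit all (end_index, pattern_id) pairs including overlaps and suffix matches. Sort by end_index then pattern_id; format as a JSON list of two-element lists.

Build:
Trie nodes:
  0='ε' goto b→19 c→1 d→8
  1='c' goto b→7 c→2
  2='cc' goto a→18 c→3
  3='ccc' goto a→4 c→17
  4='ccca' goto c→5
  5='cccac' goto d→6
  6='cccacd' goto ·  [P0 ends]
  7='cb' goto ·  [P1 ends]
  8='d' goto d→9
  9='dd' goto c→14 d→10
  10='ddd' goto b→11
  11='dddb' goto c→12
  12='dddbc' goto b→13
  13='dddbcb' goto ·  [P2 ends]
  14='ddc' goto d→15
  15='ddcd' goto a→16
  16='ddcda' goto ·  [P3 ends]
  17='cccc' goto ·  [P4 ends]
  18='cca' goto ·  [P5 ends]
  19='b' goto ·  [P6 ends]

Failure links (BFS by depth):
  n1('c'): parent n0 fail=0; on 'c' 0 → fail=0;  out ∅∪∅=∅
  n8('d'): parent n0 fail=0; on 'd' 0 → fail=0;  out ∅∪∅=∅
  n19('b'): parent n0 fail=0; on 'b' 0 → fail=0;  out {6}∪∅={6}
  n2('cc'): parent n1 fail=0; on 'c' 0 → fail=1;  out ∅∪∅=∅
  n7('cb'): parent n1 fail=0; on 'b' 0 → fail=19;  out {1}∪{6}={1,6}
  n9('dd'): parent n8 fail=0; on 'd' 0 → fail=8;  out ∅∪∅=∅
  n3('ccc'): parent n2 fail=1; on 'c' 1 → fail=2;  out ∅∪∅=∅
  n10('ddd'): parent n9 fail=8; on 'd' 8 → fail=9;  out ∅∪∅=∅
  n14('ddc'): parent n9 fail=8; on 'c' 8→0 → fail=1;  out ∅∪∅=∅
  n18('cca'): parent n2 fail=1; on 'a' 1→0 → fail=0;  out {5}∪∅={5}
  n4('ccca'): parent n3 fail=2; on 'a' 2 → fail=18;  out ∅∪{5}={5}
  n11('dddb'): parent n10 fail=9; on 'b' 9→8→0 → fail=19;  out ∅∪{6}={6}
  n15('ddcd'): parent n14 fail=1; on 'd' 1→0 → fail=8;  out ∅∪∅=∅
  n17('cccc'): parent n3 fail=2; on 'c' 2 → fail=3;  out {4}∪∅={4}
  n5('cccac'): parent n4 fail=18; on 'c' 18→0 → fail=1;  out ∅∪∅=∅
  n12('dddbc'): parent n11 fail=19; on 'c' 19→0 → fail=1;  out ∅∪∅=∅
  n16('ddcda'): parent n15 fail=8; on 'a' 8→0 → fail=0;  out {3}∪∅={3}
  n6('cccacd'): parent n5 fail=1; on 'd' 1→0 → fail=8;  out {0}∪∅={0}
  n13('dddbcb'): parent n12 fail=1; on 'b' 1 → fail=7;  out {2}∪{1,6}={1,2,6}

Scan:
pos 0 'c': at 1
pos 1 'c': at 2
pos 2 'a': at 18  → match P5@[0:2]
pos 3 'c': at 1 (fail-walked)
pos 4 'c': at 2
pos 5 'c': at 3
pos 6 'c': at 17  → match P4@[3:6]
pos 7 'c': at 17 (fail-walked)  → match P4@[4:7]
pos 8 'c': at 17 (fail-walked)  → match P4@[5:8]
pos 9 'c': at 17 (fail-walked)  → match P4@[6:9]
pos 10 'c': at 17 (fail-walked)  → match P4@[7:10]
pos 11 'd': at 8 (fail-walked)
pos 12 'd': at 9
pos 13 'd': at 10
pos 14 'c': at 14 (fail-walked)
pos 15 'd': at 15
pos 16 'a': at 16  → match P3@[12:16]
pos 17 'd': at 8 (fail-walked)
pos 18 'c': at 1 (fail-walked)
pos 19 'c': at 2
pos 20 'a': at 18  → match P5@[18:20]
pos 21 'a': at 0 (fail-walked)
pos 22 'c': at 1
pos 23 'c': at 2
pos 24 'a': at 18  → match P5@[22:24]
pos 25 'c': at 1 (fail-walked)
pos 26 'b': at 7  → match P1@[25:26],P6@[26:26]
pos 27 'c': at 1 (fail-walked)
pos 28 'c': at 2
pos 29 'c': at 3
pos 30 'c': at 17  → match P4@[27:30]
pos 31 'c': at 17 (fail-walked)  → match P4@[28:31]
pos 32 'c': at 17 (fail-walked)  → match P4@[29:32]
pos 33 'c': at 17 (fail-walked)  → match P4@[30:33]
pos 34 'c': at 17 (fail-walked)  → match P4@[31:34]
pos 35 'd': at 8 (fail-walked)
pos 36 'c': at 1 (fail-walked)
pos 37 'c': at 2
pos 38 'c': at 3
pos 39 'a': at 4  → match P5@[37:39]
pos 40 'c': at 5
pos 41 'd': at 6  → match P0@[36:41]
pos 42 'c': at 1 (fail-walked)
pos 43 'b': at 7  → match P1@[42:43],P6@[43:43]
pos 44 'a': at 0 (fail-walked)
pos 45 'c': at 1
pos 46 'b': at 7  → match P1@[45:46],P6@[46:46]

Result: [[2,5],[6,4],[7,4],[8,4],[9,4],[10,4],[16,3],[20,5],[24,5],[26,1],[26,6],[30,4],[31,4],[32,4],[33,4],[34,4],[39,5],[41,0],[43,1],[43,6],[46,1],[46,6]]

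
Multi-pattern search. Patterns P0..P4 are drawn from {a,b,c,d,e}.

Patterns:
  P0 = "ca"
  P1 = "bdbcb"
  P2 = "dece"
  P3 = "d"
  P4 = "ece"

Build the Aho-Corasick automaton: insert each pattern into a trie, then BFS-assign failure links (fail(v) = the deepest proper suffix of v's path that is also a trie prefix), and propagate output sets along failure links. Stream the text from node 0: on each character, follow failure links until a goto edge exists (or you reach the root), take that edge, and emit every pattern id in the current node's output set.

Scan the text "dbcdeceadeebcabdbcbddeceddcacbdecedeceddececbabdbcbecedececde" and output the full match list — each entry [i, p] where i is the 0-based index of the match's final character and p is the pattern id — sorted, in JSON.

Build automaton:
Trie (insert patterns):
  0='ε' goto b→3 c→1 d→8 e→12
  1='c' goto a→2
  2='ca' goto ·  [P0 ends]
  3='b' goto d→4
  4='bd' goto b→5
  5='bdb' goto c→6
  6='bdbc' goto b→7
  7='bdbcb' goto ·  [P1 ends]
  8='d' goto e→9  [P3 ends]
  9='de' goto c→10
  10='dec' goto e→11
  11='dece' goto ·  [P2 ends]
  12='e' goto c→13
  13='ec' goto e→14
  14='ece' goto ·  [P4 ends]

BFS fail/out derivation:
  n1('c'): parent n0 fail=0; on 'c' 0 → fail=0;  out ∅∪∅=∅
  n3('b'): parent n0 fail=0; on 'b' 0 → fail=0;  out ∅∪∅=∅
  n8('d'): parent n0 fail=0; on 'd' 0 → fail=0;  out {3}∪∅={3}
  n12('e'): parent n0 fail=0; on 'e' 0 → fail=0;  out ∅∪∅=∅
  n2('ca'): parent n1 fail=0; on 'a' 0 → fail=0;  out {0}∪∅={0}
  n4('bd'): parent n3 fail=0; on 'd' 0 → fail=8;  out ∅∪{3}={3}
  n9('de'): parent n8 fail=0; on 'e' 0 → fail=12;  out ∅∪∅=∅
  n13('ec'): parent n12 fail=0; on 'c' 0 → fail=1;  out ∅∪∅=∅
  n5('bdb'): parent n4 fail=8; on 'b' 8→0 → fail=3;  out ∅∪∅=∅
  n10('dec'): parent n9 fail=12; on 'c' 12 → fail=13;  out ∅∪∅=∅
  n14('ece'): parent n13 fail=1; on 'e' 1→0 → fail=12;  out {4}∪∅={4}
  n6('bdbc'): parent n5 fail=3; on 'c' 3→0 → fail=1;  out ∅∪∅=∅
  n11('dece'): parent n10 fail=13; on 'e' 13 → fail=14;  out {2}∪{4}={2,4}
  n7('bdbcb'): parent n6 fail=1; on 'b' 1→0 → fail=3;  out {1}∪∅={1}

Scan:
i=0 'd': node 0→8  → match P3@[0:0]
i=1 'b': node 8→3 ·f
i=2 'c': node 3→1 ·f
i=3 'd': node 1→8 ·f  → match P3@[3:3]
i=4 'e': node 8→9
i=5 'c': node 9→10
i=6 'e': node 10→11  → match P2@[3:6],P4@[4:6]
i=7 'a': node 11→0 ·f
i=8 'd': node 0→8  → match P3@[8:8]
i=9 'e': node 8→9
i=10 'e': node 9→12 ·f
i=11 'b': node 12→3 ·f
i=12 'c': node 3→1 ·f
i=13 'a': node 1→2  → match P0@[12:13]
i=14 'b': node 2→3 ·f
i=15 'd': node 3→4  → match P3@[15:15]
i=16 'b': node 4→5
i=17 'c': node 5→6
i=18 'b': node 6→7  → match P1@[14:18]
i=19 'd': node 7→4 ·f  → match P3@[19:19]
i=20 'd': node 4→8 ·f  → match P3@[20:20]
i=21 'e': node 8→9
i=22 'c': node 9→10
i=23 'e': node 10→11  → match P2@[20:23],P4@[21:23]
i=24 'd': node 11→8 ·f  → match P3@[24:24]
i=25 'd': node 8→8 ·f  → match P3@[25:25]
i=26 'c': node 8→1 ·f
i=27 'a': node 1→2  → match P0@[26:27]
i=28 'c': node 2→1 ·f
i=29 'b': node 1→3 ·f
i=30 'd': node 3→4  → match P3@[30:30]
i=31 'e': node 4→9 ·f
i=32 'c': node 9→10
i=33 'e': node 10→11  → match P2@[30:33],P4@[31:33]
i=34 'd': node 11→8 ·f  → match P3@[34:34]
i=35 'e': node 8→9
i=36 'c': node 9→10
i=37 'e': node 10→11  → match P2@[34:37],P4@[35:37]
i=38 'd': node 11→8 ·f  → match P3@[38:38]
i=39 'd': node 8→8 ·f  → match P3@[39:39]
i=40 'e': node 8→9
i=41 'c': node 9→10
i=42 'e': node 10→11  → match P2@[39:42],P4@[40:42]
i=43 'c': node 11→13 ·f
i=44 'b': node 13→3 ·f
i=45 'a': node 3→0 ·f
i=46 'b': node 0→3
i=47 'd': node 3→4  → match P3@[47:47]
i=48 'b': node 4→5
i=49 'c': node 5→6
i=50 'b': node 6→7  → match P1@[46:50]
i=51 'e': node 7→12 ·f
i=52 'c': node 12→13
i=53 'e': node 13→14  → match P4@[51:53]
i=54 'd': node 14→8 ·f  → match P3@[54:54]
i=55 'e': node 8→9
i=56 'c': node 9→10
i=57 'e': node 10→11  → match P2@[54:57],P4@[55:57]
i=58 'c': node 11→13 ·f
i=59 'd': node 13→8 ·f  → match P3@[59:59]
i=60 'e': node 8→9

All matches (sorted): [[0,3],[3,3],[6,2],[6,4],[8,3],[13,0],[15,3],[18,1],[19,3],[20,3],[23,2],[23,4],[24,3],[25,3],[27,0],[30,3],[33,2],[33,4],[34,3],[37,2],[37,4],[38,3],[39,3],[42,2],[42,4],[47,3],[50,1],[53,4],[54,3],[57,2],[57,4],[59,3]]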